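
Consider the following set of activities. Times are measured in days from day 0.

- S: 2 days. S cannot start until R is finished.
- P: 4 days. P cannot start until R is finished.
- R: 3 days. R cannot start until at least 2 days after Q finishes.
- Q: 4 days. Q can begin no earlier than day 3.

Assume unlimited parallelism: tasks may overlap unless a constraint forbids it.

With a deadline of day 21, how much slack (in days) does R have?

Q cannot begin until its own release at day 3. It runs from day 3 to 3 + 4 = day 7.
R waits on Q (finishes day 7, plus 2-day gap → day 9), so it starts at day 9 and finishes at 9 + 3 = day 12.

Working backward from the deadline:
P must finish by day 21; it takes 4 days, so it must start by 21 − 4 = day 17.
Nothing follows S; the deadline of day 21 is its only limit. It must start by 21 − 2 = day 19.
R must finish in time for P (must start by day 17); S (must start by day 19). The tightest is day 17, so R must start by 17 − 3 = day 14.
So R can start as early as day 9 and as late as day 14, giving 14 − 9 = 5 days of slack.

5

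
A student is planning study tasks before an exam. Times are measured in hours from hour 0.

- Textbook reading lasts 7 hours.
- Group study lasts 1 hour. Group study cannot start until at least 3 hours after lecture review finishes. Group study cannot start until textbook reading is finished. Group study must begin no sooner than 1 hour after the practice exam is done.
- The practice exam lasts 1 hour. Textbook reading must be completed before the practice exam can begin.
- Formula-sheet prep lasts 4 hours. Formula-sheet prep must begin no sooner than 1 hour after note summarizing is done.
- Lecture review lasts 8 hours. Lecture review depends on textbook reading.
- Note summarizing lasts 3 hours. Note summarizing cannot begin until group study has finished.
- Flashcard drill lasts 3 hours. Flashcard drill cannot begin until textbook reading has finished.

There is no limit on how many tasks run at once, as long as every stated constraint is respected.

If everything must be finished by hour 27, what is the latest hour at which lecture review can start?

Nothing follows formula-sheet prep; the deadline of hour 27 is its only limit. It must start by 27 − 4 = hour 23.
Since formula-sheet prep (must start by hour 23, minus 1-hour gap → hour 22) depends on it, note summarizing must finish by hour 22. Backing off its 3-hour duration gives a latest start of hour 19.
Group study must finish before note summarizing (must start by hour 19). With a 1-hour duration, group study must start by 19 − 1 = hour 18.
Since group study (must start by hour 18, minus 3-hour gap → hour 15) depends on it, lecture review must finish by hour 15. Backing off its 8-hour duration gives a latest start of hour 7.

7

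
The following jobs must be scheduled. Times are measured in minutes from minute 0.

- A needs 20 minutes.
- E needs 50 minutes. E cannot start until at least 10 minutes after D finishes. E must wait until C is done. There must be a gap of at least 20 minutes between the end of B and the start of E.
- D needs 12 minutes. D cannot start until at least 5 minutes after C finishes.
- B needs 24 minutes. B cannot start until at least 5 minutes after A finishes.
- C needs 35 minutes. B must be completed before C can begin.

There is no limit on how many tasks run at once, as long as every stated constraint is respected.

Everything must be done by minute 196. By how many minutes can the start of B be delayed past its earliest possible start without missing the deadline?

35

A can start immediately at minute 0; it finishes at minute 20.
After A (finishes minute 20, plus 5-minute gap → minute 25), B can start at minute 25 and finishes at minute 49.

Working backward from the deadline:
E must finish by minute 196; it takes 50 minutes, so it must start by 196 − 50 = minute 146.
D must finish before E (must start by minute 146, minus 10-minute gap → minute 136). With a 12-minute duration, D must start by 136 − 12 = minute 124.
C feeds D (must start by minute 124, minus 5-minute gap → minute 119); E (must start by minute 146). Taking the minimum, C must finish by minute 119 and start by 119 − 35 = minute 84.
B has several dependents: C (must start by minute 84); E (must start by minute 146, minus 20-minute gap → minute 126). The earliest of those limits is minute 84, so B must start by 84 − 24 = minute 60.
So B can start as early as minute 25 and as late as minute 60, giving 60 − 25 = 35 minutes of slack.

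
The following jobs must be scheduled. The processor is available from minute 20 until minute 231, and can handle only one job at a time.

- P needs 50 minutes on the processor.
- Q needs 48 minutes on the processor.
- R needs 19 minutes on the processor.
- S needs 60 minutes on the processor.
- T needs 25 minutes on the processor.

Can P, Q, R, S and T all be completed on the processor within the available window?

Yes

The processor window is 231 − 20 = 211 minutes.
Running back to back, the jobs need 50 + 48 + 19 + 60 + 25 = 202 minutes on the processor.
Since 202 ≤ 211, they fit within the window.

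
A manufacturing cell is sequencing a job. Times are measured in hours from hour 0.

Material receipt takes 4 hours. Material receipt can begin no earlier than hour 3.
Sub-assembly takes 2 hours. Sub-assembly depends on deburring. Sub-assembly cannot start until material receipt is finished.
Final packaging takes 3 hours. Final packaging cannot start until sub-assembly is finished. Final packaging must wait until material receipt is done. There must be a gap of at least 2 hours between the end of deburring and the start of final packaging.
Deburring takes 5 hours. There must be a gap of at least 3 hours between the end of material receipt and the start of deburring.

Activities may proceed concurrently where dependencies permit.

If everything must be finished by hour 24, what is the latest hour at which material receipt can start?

Nothing follows final packaging; the deadline of hour 24 is its only limit. It must start by 24 − 3 = hour 21.
Sub-assembly has to be done before final packaging (must start by hour 21). That means finishing by hour 21, i.e. starting by 21 − 2 = hour 19.
Deburring has several dependents: sub-assembly (must start by hour 19); final packaging (must start by hour 21, minus 2-hour gap → hour 19). The earliest of those limits is hour 19, so deburring must start by 19 − 5 = hour 14.
Material receipt feeds deburring (must start by hour 14, minus 3-hour gap → hour 11); sub-assembly (must start by hour 19); final packaging (must start by hour 21). Taking the minimum, material receipt must finish by hour 11 and start by 11 − 4 = hour 7.

7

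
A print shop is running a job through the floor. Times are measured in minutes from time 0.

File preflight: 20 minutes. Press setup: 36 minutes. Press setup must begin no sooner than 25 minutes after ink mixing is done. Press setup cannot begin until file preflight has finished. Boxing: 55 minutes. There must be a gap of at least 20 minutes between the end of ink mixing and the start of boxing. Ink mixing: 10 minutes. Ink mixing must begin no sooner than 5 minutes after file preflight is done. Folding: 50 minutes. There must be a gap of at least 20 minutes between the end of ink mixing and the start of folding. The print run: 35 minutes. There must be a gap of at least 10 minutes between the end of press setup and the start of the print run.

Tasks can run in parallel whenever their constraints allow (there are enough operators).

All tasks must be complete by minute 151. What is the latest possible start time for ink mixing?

35

The print run must finish by minute 151; it takes 35 minutes, so it must start by 151 − 35 = minute 116.
Since the print run (must start by minute 116, minus 10-minute gap → minute 106) depends on it, press setup must finish by minute 106. Backing off its 36-minute duration gives a latest start of minute 70.
Folding must finish by minute 151; it takes 50 minutes, so it must start by 151 − 50 = minute 101.
Boxing must finish by minute 151; it takes 55 minutes, so it must start by 151 − 55 = minute 96.
For ink mixing: press setup (must start by minute 70, minus 25-minute gap → minute 45); folding (must start by minute 101, minus 20-minute gap → minute 81); boxing (must start by minute 96, minus 20-minute gap → minute 76). The most restrictive is minute 45; with a 10-minute duration, ink mixing must start by minute 35.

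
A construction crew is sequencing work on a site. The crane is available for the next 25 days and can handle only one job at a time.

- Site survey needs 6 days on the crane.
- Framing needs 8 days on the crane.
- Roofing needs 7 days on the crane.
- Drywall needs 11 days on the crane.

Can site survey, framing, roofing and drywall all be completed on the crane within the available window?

Running back to back, the jobs need 6 + 8 + 7 + 11 = 32 days on the crane.
Since 32 > 25, they cannot all fit.

No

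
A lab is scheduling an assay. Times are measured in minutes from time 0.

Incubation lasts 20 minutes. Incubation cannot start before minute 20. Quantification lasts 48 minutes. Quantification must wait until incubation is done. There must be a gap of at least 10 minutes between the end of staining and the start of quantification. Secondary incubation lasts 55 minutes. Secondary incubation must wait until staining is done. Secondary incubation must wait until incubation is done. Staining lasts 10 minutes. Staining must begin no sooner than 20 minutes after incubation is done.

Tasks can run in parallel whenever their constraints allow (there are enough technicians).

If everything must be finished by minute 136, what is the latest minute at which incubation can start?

Secondary incubation must finish by minute 136; it takes 55 minutes, so it must start by 136 − 55 = minute 81.
To finish by minute 136, quantification (duration 48) must start no later than minute 88.
Staining feeds secondary incubation (must start by minute 81); quantification (must start by minute 88, minus 10-minute gap → minute 78). Taking the minimum, staining must finish by minute 78 and start by 78 − 10 = minute 68.
Incubation must finish in time for staining (must start by minute 68, minus 20-minute gap → minute 48); secondary incubation (must start by minute 81); quantification (must start by minute 88). The tightest is minute 48, so incubation must start by 48 − 20 = minute 28.

28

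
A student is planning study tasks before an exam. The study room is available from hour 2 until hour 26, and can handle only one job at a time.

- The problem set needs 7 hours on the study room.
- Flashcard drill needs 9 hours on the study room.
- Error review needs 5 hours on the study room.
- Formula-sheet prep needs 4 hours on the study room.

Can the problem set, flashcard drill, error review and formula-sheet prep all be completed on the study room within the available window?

No

The study room window is 26 − 2 = 24 hours.
Running back to back, the jobs need 7 + 9 + 5 + 4 = 25 hours on the study room.
Since 25 > 24, they cannot all fit.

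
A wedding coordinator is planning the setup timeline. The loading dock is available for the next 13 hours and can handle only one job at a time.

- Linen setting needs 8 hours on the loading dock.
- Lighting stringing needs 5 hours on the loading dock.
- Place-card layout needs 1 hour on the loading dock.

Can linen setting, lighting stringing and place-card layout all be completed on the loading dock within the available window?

No

Running back to back, the jobs need 8 + 5 + 1 = 14 hours on the loading dock.
Since 14 > 13, they cannot all fit.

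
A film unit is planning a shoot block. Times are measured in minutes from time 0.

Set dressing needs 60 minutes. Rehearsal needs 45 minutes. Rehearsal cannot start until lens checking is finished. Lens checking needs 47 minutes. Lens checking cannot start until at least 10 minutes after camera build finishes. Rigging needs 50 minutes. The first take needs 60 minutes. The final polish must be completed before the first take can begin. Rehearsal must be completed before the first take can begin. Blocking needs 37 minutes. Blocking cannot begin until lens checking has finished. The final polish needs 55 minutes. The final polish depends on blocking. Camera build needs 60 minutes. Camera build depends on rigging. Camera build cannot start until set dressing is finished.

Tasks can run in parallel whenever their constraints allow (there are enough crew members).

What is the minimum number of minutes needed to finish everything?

329

Set dressing has no prerequisites, so it starts at minute 0 and finishes at minute 60.
Rigging can start immediately at minute 0; it finishes at minute 50.
For camera build: rigging (finishes minute 50); set dressing (finishes minute 60). Taking the maximum gives a start of minute 60, and it finishes at 60 + 60 = minute 120.
Lens checking waits on camera build (finishes minute 120, plus 10-minute gap → minute 130), so it starts at minute 130 and finishes at 130 + 47 = minute 177.
After lens checking (finishes minute 177), rehearsal can start at minute 177 and finishes at minute 222.
Blocking waits on lens checking (finishes minute 177), so it starts at minute 177 and finishes at 177 + 37 = minute 214.
The final polish cannot begin until blocking (finishes minute 214). It runs from minute 214 to 214 + 55 = minute 269.
For the first take: the final polish (finishes minute 269); rehearsal (finishes minute 222). Taking the maximum gives a start of minute 269, and it finishes at 269 + 60 = minute 329.
All tasks are finished once the last one completes. Finish times: Rigging at 50, Set dressing at 60, Camera build at 120, Lens checking at 177, Blocking at 214, Rehearsal at 222, The final polish at 269, The first take at 329. The latest is minute 329.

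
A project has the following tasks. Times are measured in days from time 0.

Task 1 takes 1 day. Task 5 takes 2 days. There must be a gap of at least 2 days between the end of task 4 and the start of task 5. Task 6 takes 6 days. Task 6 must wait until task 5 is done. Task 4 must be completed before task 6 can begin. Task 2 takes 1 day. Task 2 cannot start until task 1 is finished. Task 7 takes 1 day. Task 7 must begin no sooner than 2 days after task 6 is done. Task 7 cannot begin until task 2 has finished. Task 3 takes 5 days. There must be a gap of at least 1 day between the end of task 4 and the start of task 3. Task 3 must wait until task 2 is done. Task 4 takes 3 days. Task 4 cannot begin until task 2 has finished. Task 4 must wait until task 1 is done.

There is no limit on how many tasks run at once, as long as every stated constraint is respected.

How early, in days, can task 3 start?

Nothing blocks task 1, so it runs from day 0 to day 1.
Task 2 waits on task 1 (finishes day 1), so it starts at day 1 and finishes at 1 + 1 = day 2.
For task 4: task 2 (finishes day 2); task 1 (finishes day 1). Taking the maximum gives a start of day 2, and it finishes at 2 + 3 = day 5.
Task 3 waits on task 4 (finishes day 5, plus 1-day gap → day 6); task 2 (finishes day 2). The latest of these is day 6, which is the earliest task 3 can start.

6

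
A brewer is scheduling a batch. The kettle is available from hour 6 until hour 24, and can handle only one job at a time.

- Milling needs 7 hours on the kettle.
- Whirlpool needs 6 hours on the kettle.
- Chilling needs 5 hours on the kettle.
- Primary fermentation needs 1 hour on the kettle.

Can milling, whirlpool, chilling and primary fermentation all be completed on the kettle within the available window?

No

The kettle window is 24 − 6 = 18 hours.
Running back to back, the jobs need 7 + 6 + 5 + 1 = 19 hours on the kettle.
Since 19 > 18, they cannot all fit.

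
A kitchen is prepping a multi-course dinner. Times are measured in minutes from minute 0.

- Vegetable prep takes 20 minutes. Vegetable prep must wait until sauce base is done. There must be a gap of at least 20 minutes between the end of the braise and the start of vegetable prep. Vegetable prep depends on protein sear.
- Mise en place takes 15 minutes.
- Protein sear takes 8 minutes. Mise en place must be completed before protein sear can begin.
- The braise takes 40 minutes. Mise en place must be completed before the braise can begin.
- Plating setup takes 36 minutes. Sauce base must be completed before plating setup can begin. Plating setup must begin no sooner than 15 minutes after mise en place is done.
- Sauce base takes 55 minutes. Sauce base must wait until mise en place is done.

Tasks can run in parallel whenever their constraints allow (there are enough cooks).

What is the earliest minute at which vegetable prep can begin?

Mise en place has no prerequisites, so it starts at minute 0 and finishes at minute 15.
Protein sear waits on mise en place (finishes minute 15), so it starts at minute 15 and finishes at 15 + 8 = minute 23.
The braise waits on mise en place (finishes minute 15), so it starts at minute 15 and finishes at 15 + 40 = minute 55.
Sauce base waits on mise en place (finishes minute 15), so it starts at minute 15 and finishes at 15 + 55 = minute 70.
Vegetable prep waits on sauce base (finishes minute 70); the braise (finishes minute 55, plus 20-minute gap → minute 75); protein sear (finishes minute 23). The latest of these is minute 75, which is the earliest vegetable prep can start.

75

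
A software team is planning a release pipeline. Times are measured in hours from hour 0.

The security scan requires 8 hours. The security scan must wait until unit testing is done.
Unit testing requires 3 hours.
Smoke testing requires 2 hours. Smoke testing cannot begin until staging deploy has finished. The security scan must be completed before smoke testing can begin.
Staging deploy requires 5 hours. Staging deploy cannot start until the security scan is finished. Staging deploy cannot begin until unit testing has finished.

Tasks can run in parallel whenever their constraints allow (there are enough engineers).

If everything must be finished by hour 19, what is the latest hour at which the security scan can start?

4

Smoke testing has no dependents, so it just needs to finish by hour 19. Starting by 19 − 2 = hour 17 achieves that.
Since smoke testing (must start by hour 17) depends on it, staging deploy must finish by hour 17. Backing off its 5-hour duration gives a latest start of hour 12.
The security scan must finish in time for staging deploy (must start by hour 12); smoke testing (must start by hour 17). The tightest is hour 12, so the security scan must start by 12 − 8 = hour 4.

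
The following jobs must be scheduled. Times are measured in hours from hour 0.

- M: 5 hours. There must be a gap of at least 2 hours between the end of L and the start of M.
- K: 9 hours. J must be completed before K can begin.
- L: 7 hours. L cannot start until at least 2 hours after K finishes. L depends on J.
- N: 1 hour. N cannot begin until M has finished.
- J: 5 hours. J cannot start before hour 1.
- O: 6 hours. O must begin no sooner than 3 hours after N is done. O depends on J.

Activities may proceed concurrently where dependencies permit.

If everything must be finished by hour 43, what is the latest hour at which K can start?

8

To finish by hour 43, O (duration 6) must start no later than hour 37.
N must finish before O (must start by hour 37, minus 3-hour gap → hour 34). With a 1-hour duration, N must start by 34 − 1 = hour 33.
M has to be done before N (must start by hour 33). That means finishing by hour 33, i.e. starting by 33 − 5 = hour 28.
L must finish before M (must start by hour 28, minus 2-hour gap → hour 26). With a 7-hour duration, L must start by 26 − 7 = hour 19.
K feeds into L (must start by hour 19, minus 2-hour gap → hour 17); so K must finish by hour 17 and therefore start by hour 8.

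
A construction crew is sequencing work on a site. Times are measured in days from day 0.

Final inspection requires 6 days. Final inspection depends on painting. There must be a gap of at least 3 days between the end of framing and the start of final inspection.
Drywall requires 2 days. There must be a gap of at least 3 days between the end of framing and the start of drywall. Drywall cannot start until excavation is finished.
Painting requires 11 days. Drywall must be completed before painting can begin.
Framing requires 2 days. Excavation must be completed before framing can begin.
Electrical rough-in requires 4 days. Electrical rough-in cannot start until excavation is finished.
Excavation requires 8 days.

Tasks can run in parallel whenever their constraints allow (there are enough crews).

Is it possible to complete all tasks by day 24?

Excavation has no prerequisites, so it starts at day 0 and finishes at day 8.
Electrical rough-in waits on excavation (finishes day 8), so it starts at day 8 and finishes at 8 + 4 = day 12.
Framing waits on excavation (finishes day 8), so it starts at day 8 and finishes at 8 + 2 = day 10.
Drywall needs all of framing (finishes day 10, plus 3-day gap → day 13); excavation (finishes day 8). That puts its earliest start at day 13; it finishes at 13 + 2 = day 15.
Painting waits on drywall (finishes day 15), so it starts at day 15 and finishes at 15 + 11 = day 26.
For final inspection: painting (finishes day 26); framing (finishes day 10, plus 3-day gap → day 13). Taking the maximum gives a start of day 26, and it finishes at 26 + 6 = day 32.
The earliest everything can be done is day 32, which is after the deadline of 24, so it is not possible.

No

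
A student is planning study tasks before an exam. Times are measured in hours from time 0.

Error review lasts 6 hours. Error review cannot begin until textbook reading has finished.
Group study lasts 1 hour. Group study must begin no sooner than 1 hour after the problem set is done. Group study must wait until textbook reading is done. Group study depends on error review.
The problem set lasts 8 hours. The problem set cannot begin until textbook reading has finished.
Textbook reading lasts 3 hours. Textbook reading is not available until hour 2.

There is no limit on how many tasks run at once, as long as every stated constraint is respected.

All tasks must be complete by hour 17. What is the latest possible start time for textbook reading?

Group study must finish by hour 17; it takes 1 hour, so it must start by 17 − 1 = hour 16.
The problem set feeds into group study (must start by hour 16, minus 1-hour gap → hour 15); so the problem set must finish by hour 15 and therefore start by hour 7.
Error review has to be done before group study (must start by hour 16). That means finishing by hour 16, i.e. starting by 16 − 6 = hour 10.
Textbook reading must finish in time for the problem set (must start by hour 7); error review (must start by hour 10); group study (must start by hour 16). The tightest is hour 7, so textbook reading must start by 7 − 3 = hour 4.

4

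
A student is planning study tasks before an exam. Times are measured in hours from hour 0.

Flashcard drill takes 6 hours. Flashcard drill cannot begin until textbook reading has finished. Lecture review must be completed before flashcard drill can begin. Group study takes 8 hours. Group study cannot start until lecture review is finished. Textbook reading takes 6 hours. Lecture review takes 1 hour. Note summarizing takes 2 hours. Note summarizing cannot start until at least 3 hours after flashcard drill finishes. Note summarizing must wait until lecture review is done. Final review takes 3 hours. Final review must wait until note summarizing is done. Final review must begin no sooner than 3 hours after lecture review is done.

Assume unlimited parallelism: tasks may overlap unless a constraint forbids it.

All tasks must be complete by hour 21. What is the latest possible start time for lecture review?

6

Final review has no dependents, so it just needs to finish by hour 21. Starting by 21 − 3 = hour 18 achieves that.
Since final review (must start by hour 18) depends on it, note summarizing must finish by hour 18. Backing off its 2-hour duration gives a latest start of hour 16.
Flashcard drill has to be done before note summarizing (must start by hour 16, minus 3-hour gap → hour 13). That means finishing by hour 13, i.e. starting by 13 − 6 = hour 7.
Group study must finish by hour 21; it takes 8 hours, so it must start by 21 − 8 = hour 13.
Lecture review feeds flashcard drill (must start by hour 7); group study (must start by hour 13); note summarizing (must start by hour 16); final review (must start by hour 18, minus 3-hour gap → hour 15). Taking the minimum, lecture review must finish by hour 7 and start by 7 − 1 = hour 6.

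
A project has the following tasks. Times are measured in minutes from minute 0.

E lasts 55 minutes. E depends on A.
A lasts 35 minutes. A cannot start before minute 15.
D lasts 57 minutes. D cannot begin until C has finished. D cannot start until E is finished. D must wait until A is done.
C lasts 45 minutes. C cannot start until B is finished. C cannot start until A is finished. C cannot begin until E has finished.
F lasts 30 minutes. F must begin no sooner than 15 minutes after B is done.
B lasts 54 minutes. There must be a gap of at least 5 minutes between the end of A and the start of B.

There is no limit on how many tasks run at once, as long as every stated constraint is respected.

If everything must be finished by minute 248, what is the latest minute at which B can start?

Nothing follows D; the deadline of minute 248 is its only limit. It must start by 248 − 57 = minute 191.
C feeds into D (must start by minute 191); so C must finish by minute 191 and therefore start by minute 146.
F has no dependents, so it just needs to finish by minute 248. Starting by 248 − 30 = minute 218 achieves that.
B has several dependents: C (must start by minute 146); F (must start by minute 218, minus 15-minute gap → minute 203). The earliest of those limits is minute 146, so B must start by 146 − 54 = minute 92.

92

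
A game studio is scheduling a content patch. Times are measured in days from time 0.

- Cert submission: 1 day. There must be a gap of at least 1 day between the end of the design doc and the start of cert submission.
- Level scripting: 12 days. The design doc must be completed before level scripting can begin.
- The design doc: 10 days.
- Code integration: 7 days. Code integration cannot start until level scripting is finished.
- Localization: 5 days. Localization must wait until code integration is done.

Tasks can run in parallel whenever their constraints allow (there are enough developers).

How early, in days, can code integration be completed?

29

The design doc can start immediately at day 0; it finishes at day 10.
After the design doc (finishes day 10), level scripting can start at day 10 and finishes at day 22.
Code integration cannot begin until level scripting (finishes day 22). It runs from day 22 to 22 + 7 = day 29.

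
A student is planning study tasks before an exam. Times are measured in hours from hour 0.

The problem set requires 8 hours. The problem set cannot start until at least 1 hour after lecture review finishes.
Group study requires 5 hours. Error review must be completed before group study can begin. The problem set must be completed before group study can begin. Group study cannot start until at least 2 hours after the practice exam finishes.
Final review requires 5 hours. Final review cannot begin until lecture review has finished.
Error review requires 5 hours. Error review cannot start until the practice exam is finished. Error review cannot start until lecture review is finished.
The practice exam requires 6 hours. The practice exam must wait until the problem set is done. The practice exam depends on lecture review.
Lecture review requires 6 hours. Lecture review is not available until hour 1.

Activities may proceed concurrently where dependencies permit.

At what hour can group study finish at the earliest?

32

Lecture review cannot begin until its own release at hour 1. It runs from hour 1 to 1 + 6 = hour 7.
The problem set cannot begin until lecture review (finishes hour 7, plus 1-hour gap → hour 8). It runs from hour 8 to 8 + 8 = hour 16.
The practice exam cannot start until the problem set (finishes hour 16); lecture review (finishes hour 7). The controlling bound is hour 16, so the practice exam finishes at 16 + 6 = hour 22.
For error review: the practice exam (finishes hour 22); lecture review (finishes hour 7). Taking the maximum gives a start of hour 22, and it finishes at 22 + 5 = hour 27.
Group study cannot start until error review (finishes hour 27); the problem set (finishes hour 16); the practice exam (finishes hour 22, plus 2-hour gap → hour 24). The controlling bound is hour 27, so group study finishes at 27 + 5 = hour 32.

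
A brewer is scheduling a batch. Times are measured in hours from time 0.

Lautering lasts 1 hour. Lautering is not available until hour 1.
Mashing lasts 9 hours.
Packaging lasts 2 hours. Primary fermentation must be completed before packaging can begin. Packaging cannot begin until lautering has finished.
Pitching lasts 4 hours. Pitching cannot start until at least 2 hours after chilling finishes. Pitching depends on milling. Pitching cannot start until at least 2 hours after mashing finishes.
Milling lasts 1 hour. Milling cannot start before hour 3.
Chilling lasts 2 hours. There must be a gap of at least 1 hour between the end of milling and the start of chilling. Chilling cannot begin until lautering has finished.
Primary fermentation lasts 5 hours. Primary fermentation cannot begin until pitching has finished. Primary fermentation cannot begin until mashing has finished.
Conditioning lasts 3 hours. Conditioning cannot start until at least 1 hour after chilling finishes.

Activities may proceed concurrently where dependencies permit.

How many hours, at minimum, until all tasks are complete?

Lautering cannot begin until its own release at hour 1. It runs from hour 1 to 1 + 1 = hour 2.
Mashing can start immediately at hour 0; it finishes at hour 9.
After its own release at hour 3, milling can start at hour 3 and finishes at hour 4.
Chilling cannot start until milling (finishes hour 4, plus 1-hour gap → hour 5); lautering (finishes hour 2). The controlling bound is hour 5, so chilling finishes at 5 + 2 = hour 7.
After chilling (finishes hour 7, plus 1-hour gap → hour 8), conditioning can start at hour 8 and finishes at hour 11.
Pitching cannot start until chilling (finishes hour 7, plus 2-hour gap → hour 9); milling (finishes hour 4); mashing (finishes hour 9, plus 2-hour gap → hour 11). The controlling bound is hour 11, so pitching finishes at 11 + 4 = hour 15.
Primary fermentation cannot start until pitching (finishes hour 15); mashing (finishes hour 9). The controlling bound is hour 15, so primary fermentation finishes at 15 + 5 = hour 20.
For packaging: primary fermentation (finishes hour 20); lautering (finishes hour 2). Taking the maximum gives a start of hour 20, and it finishes at 20 + 2 = hour 22.
All tasks are finished once the last one completes. Finish times: Milling at 4, Mashing at 9, Lautering at 2, Chilling at 7, Pitching at 15, Primary fermentation at 20, Conditioning at 11, Packaging at 22. The latest is hour 22.

22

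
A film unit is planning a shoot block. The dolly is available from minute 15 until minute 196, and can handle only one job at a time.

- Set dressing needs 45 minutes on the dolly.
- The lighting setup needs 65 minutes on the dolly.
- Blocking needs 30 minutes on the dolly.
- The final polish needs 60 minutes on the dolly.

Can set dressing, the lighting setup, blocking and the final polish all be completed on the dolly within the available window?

No

The dolly window is 196 − 15 = 181 minutes.
Running back to back, the jobs need 45 + 65 + 30 + 60 = 200 minutes on the dolly.
Since 200 > 181, they cannot all fit.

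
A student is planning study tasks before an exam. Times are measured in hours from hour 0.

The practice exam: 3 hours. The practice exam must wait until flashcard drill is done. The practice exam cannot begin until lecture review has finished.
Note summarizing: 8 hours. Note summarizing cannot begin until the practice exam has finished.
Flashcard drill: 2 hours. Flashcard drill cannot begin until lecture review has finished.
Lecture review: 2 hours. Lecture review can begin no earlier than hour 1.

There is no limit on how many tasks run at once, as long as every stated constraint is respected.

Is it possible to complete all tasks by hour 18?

Yes

Lecture review cannot begin until its own release at hour 1. It runs from hour 1 to 1 + 2 = hour 3.
Flashcard drill cannot begin until lecture review (finishes hour 3). It runs from hour 3 to 3 + 2 = hour 5.
The practice exam cannot start until flashcard drill (finishes hour 5); lecture review (finishes hour 3). The controlling bound is hour 5, so the practice exam finishes at 5 + 3 = hour 8.
Note summarizing cannot begin until the practice exam (finishes hour 8). It runs from hour 8 to 8 + 8 = hour 16.
Every task is finished by hour 16, which is no later than the deadline of 18, so the schedule is feasible.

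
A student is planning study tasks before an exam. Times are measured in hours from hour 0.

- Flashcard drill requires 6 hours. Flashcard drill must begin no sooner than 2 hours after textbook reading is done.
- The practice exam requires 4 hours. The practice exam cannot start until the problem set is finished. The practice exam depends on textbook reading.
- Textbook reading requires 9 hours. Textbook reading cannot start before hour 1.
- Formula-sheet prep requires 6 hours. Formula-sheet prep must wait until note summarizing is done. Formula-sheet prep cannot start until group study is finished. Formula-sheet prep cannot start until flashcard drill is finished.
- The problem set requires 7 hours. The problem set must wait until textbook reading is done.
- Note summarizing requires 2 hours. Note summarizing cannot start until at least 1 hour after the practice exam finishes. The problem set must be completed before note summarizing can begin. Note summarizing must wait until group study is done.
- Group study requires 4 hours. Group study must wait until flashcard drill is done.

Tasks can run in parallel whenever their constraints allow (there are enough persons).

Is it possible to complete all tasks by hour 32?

Yes

After its own release at hour 1, textbook reading can start at hour 1 and finishes at hour 10.
Flashcard drill cannot begin until textbook reading (finishes hour 10, plus 2-hour gap → hour 12). It runs from hour 12 to 12 + 6 = hour 18.
After flashcard drill (finishes hour 18), group study can start at hour 18 and finishes at hour 22.
The problem set cannot begin until textbook reading (finishes hour 10). It runs from hour 10 to 10 + 7 = hour 17.
For the practice exam: the problem set (finishes hour 17); textbook reading (finishes hour 10). Taking the maximum gives a start of hour 17, and it finishes at 17 + 4 = hour 21.
Note summarizing has to wait for the practice exam (finishes hour 21, plus 1-hour gap → hour 22); the problem set (finishes hour 17); group study (finishes hour 22). The latest of these is hour 22, so note summarizing runs hour 22 to 22 + 2 = hour 24.
Formula-sheet prep cannot start until note summarizing (finishes hour 24); group study (finishes hour 22); flashcard drill (finishes hour 18). The controlling bound is hour 24, so formula-sheet prep finishes at 24 + 6 = hour 30.
Every task is finished by hour 30, which is no later than the deadline of 32, so the schedule is feasible.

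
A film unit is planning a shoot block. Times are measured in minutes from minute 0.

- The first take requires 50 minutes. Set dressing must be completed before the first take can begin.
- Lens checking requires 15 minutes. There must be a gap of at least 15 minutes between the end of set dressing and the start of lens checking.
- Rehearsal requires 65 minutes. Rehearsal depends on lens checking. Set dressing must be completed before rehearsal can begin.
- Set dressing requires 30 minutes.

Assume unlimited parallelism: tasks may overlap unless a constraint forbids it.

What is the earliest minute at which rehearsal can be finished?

Set dressing has no prerequisites, so it starts at minute 0 and finishes at minute 30.
Lens checking cannot begin until set dressing (finishes minute 30, plus 15-minute gap → minute 45). It runs from minute 45 to 45 + 15 = minute 60.
For rehearsal: lens checking (finishes minute 60); set dressing (finishes minute 30). Taking the maximum gives a start of minute 60, and it finishes at 60 + 65 = minute 125.

125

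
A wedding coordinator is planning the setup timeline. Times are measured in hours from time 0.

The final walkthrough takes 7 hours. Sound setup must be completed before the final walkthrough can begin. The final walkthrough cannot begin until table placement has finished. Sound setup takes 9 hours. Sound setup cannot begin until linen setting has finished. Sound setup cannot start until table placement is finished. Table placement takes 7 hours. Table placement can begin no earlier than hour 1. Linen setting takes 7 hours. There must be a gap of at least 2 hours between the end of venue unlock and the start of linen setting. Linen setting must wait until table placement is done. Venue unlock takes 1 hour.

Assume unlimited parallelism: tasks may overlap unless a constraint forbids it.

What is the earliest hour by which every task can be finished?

Table placement waits on its own release at hour 1, so it starts at hour 1 and finishes at 1 + 7 = hour 8.
Venue unlock can start immediately at hour 0; it finishes at hour 1.
Linen setting has to wait for venue unlock (finishes hour 1, plus 2-hour gap → hour 3); table placement (finishes hour 8). The latest of these is hour 8, so linen setting runs hour 8 to 8 + 7 = hour 15.
Sound setup cannot start until linen setting (finishes hour 15); table placement (finishes hour 8). The controlling bound is hour 15, so sound setup finishes at 15 + 9 = hour 24.
For the final walkthrough: sound setup (finishes hour 24); table placement (finishes hour 8). Taking the maximum gives a start of hour 24, and it finishes at 24 + 7 = hour 31.
All tasks are finished once the last one completes. Finish times: Venue unlock at 1, Table placement at 8, Linen setting at 15, Sound setup at 24, The final walkthrough at 31. The latest is hour 31.

31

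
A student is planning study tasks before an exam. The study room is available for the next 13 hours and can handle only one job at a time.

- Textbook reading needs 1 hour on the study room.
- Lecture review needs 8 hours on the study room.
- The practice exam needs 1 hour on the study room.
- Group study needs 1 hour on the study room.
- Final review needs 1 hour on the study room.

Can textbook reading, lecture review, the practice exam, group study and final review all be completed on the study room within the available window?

Running back to back, the jobs need 1 + 8 + 1 + 1 + 1 = 12 hours on the study room.
Since 12 ≤ 13, they fit within the window.

Yes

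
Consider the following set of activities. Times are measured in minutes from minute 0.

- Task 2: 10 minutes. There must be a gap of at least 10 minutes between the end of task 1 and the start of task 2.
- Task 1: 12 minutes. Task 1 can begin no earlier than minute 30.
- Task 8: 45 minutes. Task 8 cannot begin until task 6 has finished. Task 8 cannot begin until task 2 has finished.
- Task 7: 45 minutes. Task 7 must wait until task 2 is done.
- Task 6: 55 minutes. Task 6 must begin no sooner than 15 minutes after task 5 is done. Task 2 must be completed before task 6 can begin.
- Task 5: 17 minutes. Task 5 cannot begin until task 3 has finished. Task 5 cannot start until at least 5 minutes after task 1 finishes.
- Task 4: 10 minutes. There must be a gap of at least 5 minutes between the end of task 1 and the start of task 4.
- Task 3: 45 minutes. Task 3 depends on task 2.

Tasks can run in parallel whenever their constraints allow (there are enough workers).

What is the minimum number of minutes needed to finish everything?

Task 1 cannot begin until its own release at minute 30. It runs from minute 30 to 30 + 12 = minute 42.
After task 1 (finishes minute 42, plus 5-minute gap → minute 47), task 4 can start at minute 47 and finishes at minute 57.
Task 2 cannot begin until task 1 (finishes minute 42, plus 10-minute gap → minute 52). It runs from minute 52 to 52 + 10 = minute 62.
After task 2 (finishes minute 62), task 7 can start at minute 62 and finishes at minute 107.
Task 3 cannot begin until task 2 (finishes minute 62). It runs from minute 62 to 62 + 45 = minute 107.
Task 5 needs all of task 3 (finishes minute 107); task 1 (finishes minute 42, plus 5-minute gap → minute 47). That puts its earliest start at minute 107; it finishes at 107 + 17 = minute 124.
Task 6 cannot start until task 5 (finishes minute 124, plus 15-minute gap → minute 139); task 2 (finishes minute 62). The controlling bound is minute 139, so task 6 finishes at 139 + 55 = minute 194.
Task 8 cannot start until task 6 (finishes minute 194); task 2 (finishes minute 62). The controlling bound is minute 194, so task 8 finishes at 194 + 45 = minute 239.
All tasks are finished once the last one completes. Finish times: Task 1 at 42, Task 2 at 62, Task 3 at 107, Task 4 at 57, Task 5 at 124, Task 6 at 194, Task 7 at 107, Task 8 at 239. The latest is minute 239.

239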